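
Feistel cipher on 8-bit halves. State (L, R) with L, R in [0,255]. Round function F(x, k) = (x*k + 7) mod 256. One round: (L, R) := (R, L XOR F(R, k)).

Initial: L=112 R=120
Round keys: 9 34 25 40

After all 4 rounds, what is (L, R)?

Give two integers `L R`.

Round 1 (k=9): L=120 R=79
Round 2 (k=34): L=79 R=253
Round 3 (k=25): L=253 R=243
Round 4 (k=40): L=243 R=2

Answer: 243 2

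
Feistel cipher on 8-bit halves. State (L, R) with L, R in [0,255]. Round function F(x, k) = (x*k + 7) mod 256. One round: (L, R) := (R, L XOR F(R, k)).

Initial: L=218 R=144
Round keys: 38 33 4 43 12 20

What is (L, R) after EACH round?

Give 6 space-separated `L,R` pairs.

Answer: 144,189 189,244 244,106 106,33 33,249 249,90

Derivation:
Round 1 (k=38): L=144 R=189
Round 2 (k=33): L=189 R=244
Round 3 (k=4): L=244 R=106
Round 4 (k=43): L=106 R=33
Round 5 (k=12): L=33 R=249
Round 6 (k=20): L=249 R=90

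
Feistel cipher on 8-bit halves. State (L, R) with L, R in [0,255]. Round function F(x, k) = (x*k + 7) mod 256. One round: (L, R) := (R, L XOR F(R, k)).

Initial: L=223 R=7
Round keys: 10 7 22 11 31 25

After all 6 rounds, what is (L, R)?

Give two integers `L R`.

Round 1 (k=10): L=7 R=146
Round 2 (k=7): L=146 R=2
Round 3 (k=22): L=2 R=161
Round 4 (k=11): L=161 R=240
Round 5 (k=31): L=240 R=182
Round 6 (k=25): L=182 R=61

Answer: 182 61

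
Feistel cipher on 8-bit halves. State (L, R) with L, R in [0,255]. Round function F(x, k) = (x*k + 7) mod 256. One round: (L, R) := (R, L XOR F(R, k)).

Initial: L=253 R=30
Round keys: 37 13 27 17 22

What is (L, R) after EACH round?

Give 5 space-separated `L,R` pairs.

Answer: 30,160 160,57 57,170 170,104 104,93

Derivation:
Round 1 (k=37): L=30 R=160
Round 2 (k=13): L=160 R=57
Round 3 (k=27): L=57 R=170
Round 4 (k=17): L=170 R=104
Round 5 (k=22): L=104 R=93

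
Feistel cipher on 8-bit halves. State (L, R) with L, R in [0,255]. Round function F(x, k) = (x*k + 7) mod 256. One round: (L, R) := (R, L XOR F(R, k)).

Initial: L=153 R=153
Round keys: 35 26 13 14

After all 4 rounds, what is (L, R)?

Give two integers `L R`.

Round 1 (k=35): L=153 R=107
Round 2 (k=26): L=107 R=124
Round 3 (k=13): L=124 R=56
Round 4 (k=14): L=56 R=107

Answer: 56 107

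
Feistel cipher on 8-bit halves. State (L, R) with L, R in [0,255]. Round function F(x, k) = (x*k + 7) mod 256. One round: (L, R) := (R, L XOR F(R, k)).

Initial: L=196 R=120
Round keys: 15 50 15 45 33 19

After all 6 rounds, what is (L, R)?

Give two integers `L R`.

Round 1 (k=15): L=120 R=203
Round 2 (k=50): L=203 R=213
Round 3 (k=15): L=213 R=73
Round 4 (k=45): L=73 R=9
Round 5 (k=33): L=9 R=121
Round 6 (k=19): L=121 R=11

Answer: 121 11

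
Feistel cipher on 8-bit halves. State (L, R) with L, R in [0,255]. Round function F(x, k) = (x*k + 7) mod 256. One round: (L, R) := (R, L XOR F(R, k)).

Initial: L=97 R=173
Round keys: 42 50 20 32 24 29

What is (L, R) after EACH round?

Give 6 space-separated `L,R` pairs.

Round 1 (k=42): L=173 R=8
Round 2 (k=50): L=8 R=58
Round 3 (k=20): L=58 R=135
Round 4 (k=32): L=135 R=221
Round 5 (k=24): L=221 R=56
Round 6 (k=29): L=56 R=130

Answer: 173,8 8,58 58,135 135,221 221,56 56,130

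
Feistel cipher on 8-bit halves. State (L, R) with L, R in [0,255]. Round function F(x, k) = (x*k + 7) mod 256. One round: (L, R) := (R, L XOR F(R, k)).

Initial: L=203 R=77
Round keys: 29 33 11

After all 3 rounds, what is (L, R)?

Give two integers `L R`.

Round 1 (k=29): L=77 R=11
Round 2 (k=33): L=11 R=63
Round 3 (k=11): L=63 R=183

Answer: 63 183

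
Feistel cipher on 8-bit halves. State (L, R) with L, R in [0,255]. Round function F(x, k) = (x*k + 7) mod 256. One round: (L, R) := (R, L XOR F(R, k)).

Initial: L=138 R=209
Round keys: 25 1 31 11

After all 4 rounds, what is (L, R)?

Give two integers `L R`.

Answer: 205 6

Derivation:
Round 1 (k=25): L=209 R=250
Round 2 (k=1): L=250 R=208
Round 3 (k=31): L=208 R=205
Round 4 (k=11): L=205 R=6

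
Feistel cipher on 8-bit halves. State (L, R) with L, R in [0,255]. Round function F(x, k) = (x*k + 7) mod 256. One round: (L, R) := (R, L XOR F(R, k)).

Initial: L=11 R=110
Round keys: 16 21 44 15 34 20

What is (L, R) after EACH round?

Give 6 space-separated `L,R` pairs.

Round 1 (k=16): L=110 R=236
Round 2 (k=21): L=236 R=13
Round 3 (k=44): L=13 R=175
Round 4 (k=15): L=175 R=69
Round 5 (k=34): L=69 R=158
Round 6 (k=20): L=158 R=26

Answer: 110,236 236,13 13,175 175,69 69,158 158,26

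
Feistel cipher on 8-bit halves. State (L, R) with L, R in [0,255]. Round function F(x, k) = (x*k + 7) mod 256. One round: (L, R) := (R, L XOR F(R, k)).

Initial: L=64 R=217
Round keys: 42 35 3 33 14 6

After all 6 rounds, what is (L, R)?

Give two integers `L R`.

Round 1 (k=42): L=217 R=225
Round 2 (k=35): L=225 R=19
Round 3 (k=3): L=19 R=161
Round 4 (k=33): L=161 R=219
Round 5 (k=14): L=219 R=160
Round 6 (k=6): L=160 R=28

Answer: 160 28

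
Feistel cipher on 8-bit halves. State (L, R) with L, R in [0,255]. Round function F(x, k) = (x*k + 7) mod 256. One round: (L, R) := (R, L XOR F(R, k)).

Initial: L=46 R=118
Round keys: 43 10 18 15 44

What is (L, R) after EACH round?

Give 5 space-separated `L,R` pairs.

Round 1 (k=43): L=118 R=247
Round 2 (k=10): L=247 R=219
Round 3 (k=18): L=219 R=154
Round 4 (k=15): L=154 R=214
Round 5 (k=44): L=214 R=85

Answer: 118,247 247,219 219,154 154,214 214,85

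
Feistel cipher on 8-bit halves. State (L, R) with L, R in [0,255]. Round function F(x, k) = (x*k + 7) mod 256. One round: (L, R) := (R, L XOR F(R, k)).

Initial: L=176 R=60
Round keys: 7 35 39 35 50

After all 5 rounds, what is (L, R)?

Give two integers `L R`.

Answer: 43 85

Derivation:
Round 1 (k=7): L=60 R=27
Round 2 (k=35): L=27 R=132
Round 3 (k=39): L=132 R=56
Round 4 (k=35): L=56 R=43
Round 5 (k=50): L=43 R=85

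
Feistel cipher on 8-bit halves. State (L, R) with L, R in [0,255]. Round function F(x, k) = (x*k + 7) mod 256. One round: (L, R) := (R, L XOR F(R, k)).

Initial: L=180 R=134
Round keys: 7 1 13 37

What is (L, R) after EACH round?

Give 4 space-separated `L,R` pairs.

Answer: 134,5 5,138 138,12 12,73

Derivation:
Round 1 (k=7): L=134 R=5
Round 2 (k=1): L=5 R=138
Round 3 (k=13): L=138 R=12
Round 4 (k=37): L=12 R=73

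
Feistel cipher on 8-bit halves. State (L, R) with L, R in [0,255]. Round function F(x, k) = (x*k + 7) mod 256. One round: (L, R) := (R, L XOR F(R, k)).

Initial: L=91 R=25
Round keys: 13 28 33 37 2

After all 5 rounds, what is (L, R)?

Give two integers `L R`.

Answer: 95 11

Derivation:
Round 1 (k=13): L=25 R=23
Round 2 (k=28): L=23 R=146
Round 3 (k=33): L=146 R=206
Round 4 (k=37): L=206 R=95
Round 5 (k=2): L=95 R=11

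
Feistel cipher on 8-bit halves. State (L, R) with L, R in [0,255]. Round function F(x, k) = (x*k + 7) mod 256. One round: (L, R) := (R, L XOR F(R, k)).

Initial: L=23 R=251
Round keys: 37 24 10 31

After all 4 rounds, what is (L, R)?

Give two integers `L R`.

Answer: 54 53

Derivation:
Round 1 (k=37): L=251 R=89
Round 2 (k=24): L=89 R=164
Round 3 (k=10): L=164 R=54
Round 4 (k=31): L=54 R=53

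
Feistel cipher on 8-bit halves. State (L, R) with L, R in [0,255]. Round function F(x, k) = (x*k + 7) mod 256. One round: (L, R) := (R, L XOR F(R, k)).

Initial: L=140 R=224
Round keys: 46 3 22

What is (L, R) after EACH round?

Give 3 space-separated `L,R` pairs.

Answer: 224,203 203,136 136,124

Derivation:
Round 1 (k=46): L=224 R=203
Round 2 (k=3): L=203 R=136
Round 3 (k=22): L=136 R=124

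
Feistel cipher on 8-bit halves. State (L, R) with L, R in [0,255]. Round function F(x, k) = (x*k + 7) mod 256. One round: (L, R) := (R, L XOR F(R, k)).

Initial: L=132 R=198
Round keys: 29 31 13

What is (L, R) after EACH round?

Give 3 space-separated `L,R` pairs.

Round 1 (k=29): L=198 R=241
Round 2 (k=31): L=241 R=240
Round 3 (k=13): L=240 R=198

Answer: 198,241 241,240 240,198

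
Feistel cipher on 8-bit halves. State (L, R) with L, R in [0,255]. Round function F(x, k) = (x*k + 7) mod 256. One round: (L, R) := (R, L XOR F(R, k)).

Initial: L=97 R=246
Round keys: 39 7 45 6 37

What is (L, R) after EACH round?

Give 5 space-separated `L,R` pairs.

Round 1 (k=39): L=246 R=224
Round 2 (k=7): L=224 R=209
Round 3 (k=45): L=209 R=36
Round 4 (k=6): L=36 R=14
Round 5 (k=37): L=14 R=41

Answer: 246,224 224,209 209,36 36,14 14,41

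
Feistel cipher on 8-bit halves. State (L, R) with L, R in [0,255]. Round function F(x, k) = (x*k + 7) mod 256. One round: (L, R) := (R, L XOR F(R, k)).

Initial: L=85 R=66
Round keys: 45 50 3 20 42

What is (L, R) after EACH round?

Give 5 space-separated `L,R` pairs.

Answer: 66,244 244,237 237,58 58,98 98,33

Derivation:
Round 1 (k=45): L=66 R=244
Round 2 (k=50): L=244 R=237
Round 3 (k=3): L=237 R=58
Round 4 (k=20): L=58 R=98
Round 5 (k=42): L=98 R=33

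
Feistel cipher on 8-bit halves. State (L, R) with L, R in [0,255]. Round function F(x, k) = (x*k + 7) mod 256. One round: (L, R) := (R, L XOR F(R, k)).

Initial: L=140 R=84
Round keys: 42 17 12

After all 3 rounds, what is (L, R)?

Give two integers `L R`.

Round 1 (k=42): L=84 R=67
Round 2 (k=17): L=67 R=46
Round 3 (k=12): L=46 R=108

Answer: 46 108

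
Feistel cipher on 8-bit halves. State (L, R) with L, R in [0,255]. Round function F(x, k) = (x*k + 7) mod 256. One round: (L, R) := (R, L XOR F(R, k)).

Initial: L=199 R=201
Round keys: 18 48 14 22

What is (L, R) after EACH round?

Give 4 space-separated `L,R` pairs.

Answer: 201,238 238,110 110,229 229,219

Derivation:
Round 1 (k=18): L=201 R=238
Round 2 (k=48): L=238 R=110
Round 3 (k=14): L=110 R=229
Round 4 (k=22): L=229 R=219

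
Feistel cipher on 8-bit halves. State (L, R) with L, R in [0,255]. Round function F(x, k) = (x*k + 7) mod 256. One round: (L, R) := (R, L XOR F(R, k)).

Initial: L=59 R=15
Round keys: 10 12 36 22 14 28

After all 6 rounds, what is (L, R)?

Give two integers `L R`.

Answer: 60 138

Derivation:
Round 1 (k=10): L=15 R=166
Round 2 (k=12): L=166 R=192
Round 3 (k=36): L=192 R=161
Round 4 (k=22): L=161 R=29
Round 5 (k=14): L=29 R=60
Round 6 (k=28): L=60 R=138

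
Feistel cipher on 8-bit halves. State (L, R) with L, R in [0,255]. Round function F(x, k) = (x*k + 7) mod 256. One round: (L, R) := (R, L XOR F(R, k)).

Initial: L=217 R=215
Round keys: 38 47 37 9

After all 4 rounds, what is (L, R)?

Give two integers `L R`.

Answer: 135 78

Derivation:
Round 1 (k=38): L=215 R=40
Round 2 (k=47): L=40 R=136
Round 3 (k=37): L=136 R=135
Round 4 (k=9): L=135 R=78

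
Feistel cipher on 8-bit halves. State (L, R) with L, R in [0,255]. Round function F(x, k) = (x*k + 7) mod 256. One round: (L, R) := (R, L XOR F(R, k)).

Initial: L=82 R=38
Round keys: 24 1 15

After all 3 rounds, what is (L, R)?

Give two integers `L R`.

Answer: 234 120

Derivation:
Round 1 (k=24): L=38 R=197
Round 2 (k=1): L=197 R=234
Round 3 (k=15): L=234 R=120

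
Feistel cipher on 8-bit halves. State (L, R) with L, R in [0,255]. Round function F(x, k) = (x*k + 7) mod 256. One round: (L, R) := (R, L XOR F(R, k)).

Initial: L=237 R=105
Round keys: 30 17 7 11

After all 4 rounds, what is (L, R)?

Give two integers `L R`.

Answer: 217 12

Derivation:
Round 1 (k=30): L=105 R=184
Round 2 (k=17): L=184 R=86
Round 3 (k=7): L=86 R=217
Round 4 (k=11): L=217 R=12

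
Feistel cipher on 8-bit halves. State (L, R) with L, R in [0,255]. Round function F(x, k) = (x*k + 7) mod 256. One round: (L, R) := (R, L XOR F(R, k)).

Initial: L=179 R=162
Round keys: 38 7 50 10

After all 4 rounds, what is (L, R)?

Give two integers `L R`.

Answer: 33 148

Derivation:
Round 1 (k=38): L=162 R=160
Round 2 (k=7): L=160 R=197
Round 3 (k=50): L=197 R=33
Round 4 (k=10): L=33 R=148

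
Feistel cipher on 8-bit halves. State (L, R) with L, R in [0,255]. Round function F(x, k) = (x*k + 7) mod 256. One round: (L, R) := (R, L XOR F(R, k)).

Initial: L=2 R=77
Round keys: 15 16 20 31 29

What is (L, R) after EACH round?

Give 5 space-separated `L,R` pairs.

Answer: 77,136 136,202 202,71 71,106 106,78

Derivation:
Round 1 (k=15): L=77 R=136
Round 2 (k=16): L=136 R=202
Round 3 (k=20): L=202 R=71
Round 4 (k=31): L=71 R=106
Round 5 (k=29): L=106 R=78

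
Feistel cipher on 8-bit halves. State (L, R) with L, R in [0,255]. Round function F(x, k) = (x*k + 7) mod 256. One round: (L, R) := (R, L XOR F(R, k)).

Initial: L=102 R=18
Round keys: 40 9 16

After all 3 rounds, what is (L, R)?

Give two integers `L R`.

Round 1 (k=40): L=18 R=177
Round 2 (k=9): L=177 R=82
Round 3 (k=16): L=82 R=150

Answer: 82 150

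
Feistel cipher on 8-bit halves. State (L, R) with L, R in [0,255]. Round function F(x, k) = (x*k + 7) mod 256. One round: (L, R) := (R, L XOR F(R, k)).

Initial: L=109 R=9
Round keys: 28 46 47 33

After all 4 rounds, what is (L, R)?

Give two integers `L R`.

Answer: 203 240

Derivation:
Round 1 (k=28): L=9 R=110
Round 2 (k=46): L=110 R=194
Round 3 (k=47): L=194 R=203
Round 4 (k=33): L=203 R=240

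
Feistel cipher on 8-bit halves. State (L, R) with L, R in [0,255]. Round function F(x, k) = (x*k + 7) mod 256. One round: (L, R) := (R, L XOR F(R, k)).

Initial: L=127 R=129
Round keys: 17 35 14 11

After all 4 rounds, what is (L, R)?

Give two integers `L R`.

Round 1 (k=17): L=129 R=231
Round 2 (k=35): L=231 R=29
Round 3 (k=14): L=29 R=122
Round 4 (k=11): L=122 R=88

Answer: 122 88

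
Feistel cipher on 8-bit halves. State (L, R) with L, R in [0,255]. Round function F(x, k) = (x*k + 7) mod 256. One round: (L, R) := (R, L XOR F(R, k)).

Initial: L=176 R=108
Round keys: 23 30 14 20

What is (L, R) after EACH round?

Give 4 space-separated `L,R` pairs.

Answer: 108,11 11,61 61,86 86,130

Derivation:
Round 1 (k=23): L=108 R=11
Round 2 (k=30): L=11 R=61
Round 3 (k=14): L=61 R=86
Round 4 (k=20): L=86 R=130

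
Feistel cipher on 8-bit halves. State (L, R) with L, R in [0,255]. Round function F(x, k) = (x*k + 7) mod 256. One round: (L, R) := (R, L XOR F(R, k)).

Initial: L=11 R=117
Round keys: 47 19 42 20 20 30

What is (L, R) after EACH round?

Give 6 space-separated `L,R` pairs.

Round 1 (k=47): L=117 R=137
Round 2 (k=19): L=137 R=71
Round 3 (k=42): L=71 R=36
Round 4 (k=20): L=36 R=144
Round 5 (k=20): L=144 R=99
Round 6 (k=30): L=99 R=49

Answer: 117,137 137,71 71,36 36,144 144,99 99,49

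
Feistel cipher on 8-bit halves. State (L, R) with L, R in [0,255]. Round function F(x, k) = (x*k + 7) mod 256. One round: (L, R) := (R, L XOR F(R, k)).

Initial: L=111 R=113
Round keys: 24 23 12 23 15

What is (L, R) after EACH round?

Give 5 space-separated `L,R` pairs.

Round 1 (k=24): L=113 R=240
Round 2 (k=23): L=240 R=230
Round 3 (k=12): L=230 R=63
Round 4 (k=23): L=63 R=86
Round 5 (k=15): L=86 R=46

Answer: 113,240 240,230 230,63 63,86 86,46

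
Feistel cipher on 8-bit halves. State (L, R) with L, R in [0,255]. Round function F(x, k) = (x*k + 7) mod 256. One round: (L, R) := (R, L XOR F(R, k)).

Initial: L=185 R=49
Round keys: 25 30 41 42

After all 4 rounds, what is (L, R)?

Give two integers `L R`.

Answer: 98 127

Derivation:
Round 1 (k=25): L=49 R=105
Round 2 (k=30): L=105 R=100
Round 3 (k=41): L=100 R=98
Round 4 (k=42): L=98 R=127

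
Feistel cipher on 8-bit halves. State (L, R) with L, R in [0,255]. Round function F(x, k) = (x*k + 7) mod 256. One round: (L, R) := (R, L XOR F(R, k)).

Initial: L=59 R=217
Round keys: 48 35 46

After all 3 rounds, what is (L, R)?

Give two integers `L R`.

Answer: 242 15

Derivation:
Round 1 (k=48): L=217 R=140
Round 2 (k=35): L=140 R=242
Round 3 (k=46): L=242 R=15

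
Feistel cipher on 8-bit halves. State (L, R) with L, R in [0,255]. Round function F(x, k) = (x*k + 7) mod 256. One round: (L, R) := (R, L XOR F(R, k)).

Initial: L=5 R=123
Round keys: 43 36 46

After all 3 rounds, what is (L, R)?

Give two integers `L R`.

Answer: 0 178

Derivation:
Round 1 (k=43): L=123 R=181
Round 2 (k=36): L=181 R=0
Round 3 (k=46): L=0 R=178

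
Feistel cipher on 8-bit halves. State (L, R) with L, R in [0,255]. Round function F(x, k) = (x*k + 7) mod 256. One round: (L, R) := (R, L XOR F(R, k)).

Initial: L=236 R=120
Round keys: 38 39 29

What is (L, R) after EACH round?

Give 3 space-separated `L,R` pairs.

Round 1 (k=38): L=120 R=59
Round 2 (k=39): L=59 R=124
Round 3 (k=29): L=124 R=40

Answer: 120,59 59,124 124,40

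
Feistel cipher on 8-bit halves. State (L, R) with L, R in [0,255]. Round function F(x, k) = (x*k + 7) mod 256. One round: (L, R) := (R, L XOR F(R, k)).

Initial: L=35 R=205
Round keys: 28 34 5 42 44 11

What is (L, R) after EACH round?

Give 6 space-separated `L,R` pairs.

Round 1 (k=28): L=205 R=80
Round 2 (k=34): L=80 R=106
Round 3 (k=5): L=106 R=73
Round 4 (k=42): L=73 R=107
Round 5 (k=44): L=107 R=34
Round 6 (k=11): L=34 R=22

Answer: 205,80 80,106 106,73 73,107 107,34 34,22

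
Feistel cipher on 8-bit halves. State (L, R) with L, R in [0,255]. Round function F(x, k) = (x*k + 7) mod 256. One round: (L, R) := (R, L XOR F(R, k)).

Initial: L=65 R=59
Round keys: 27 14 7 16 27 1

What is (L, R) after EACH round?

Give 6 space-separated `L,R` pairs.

Round 1 (k=27): L=59 R=1
Round 2 (k=14): L=1 R=46
Round 3 (k=7): L=46 R=72
Round 4 (k=16): L=72 R=169
Round 5 (k=27): L=169 R=146
Round 6 (k=1): L=146 R=48

Answer: 59,1 1,46 46,72 72,169 169,146 146,48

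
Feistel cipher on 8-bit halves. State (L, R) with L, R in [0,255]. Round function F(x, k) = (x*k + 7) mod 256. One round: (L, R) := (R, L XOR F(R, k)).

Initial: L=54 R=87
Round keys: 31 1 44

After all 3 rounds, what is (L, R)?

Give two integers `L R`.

Round 1 (k=31): L=87 R=166
Round 2 (k=1): L=166 R=250
Round 3 (k=44): L=250 R=89

Answer: 250 89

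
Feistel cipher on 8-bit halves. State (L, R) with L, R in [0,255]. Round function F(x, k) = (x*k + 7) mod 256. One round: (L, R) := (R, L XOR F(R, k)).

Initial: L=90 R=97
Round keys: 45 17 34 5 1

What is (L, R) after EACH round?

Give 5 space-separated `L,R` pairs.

Round 1 (k=45): L=97 R=78
Round 2 (k=17): L=78 R=84
Round 3 (k=34): L=84 R=97
Round 4 (k=5): L=97 R=184
Round 5 (k=1): L=184 R=222

Answer: 97,78 78,84 84,97 97,184 184,222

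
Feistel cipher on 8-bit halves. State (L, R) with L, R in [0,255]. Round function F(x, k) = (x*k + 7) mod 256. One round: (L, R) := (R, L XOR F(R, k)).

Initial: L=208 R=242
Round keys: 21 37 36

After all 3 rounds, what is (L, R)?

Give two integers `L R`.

Round 1 (k=21): L=242 R=49
Round 2 (k=37): L=49 R=238
Round 3 (k=36): L=238 R=78

Answer: 238 78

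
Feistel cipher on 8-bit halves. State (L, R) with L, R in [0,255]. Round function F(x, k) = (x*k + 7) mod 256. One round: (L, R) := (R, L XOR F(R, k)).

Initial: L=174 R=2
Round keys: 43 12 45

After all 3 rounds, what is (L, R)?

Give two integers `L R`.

Round 1 (k=43): L=2 R=243
Round 2 (k=12): L=243 R=105
Round 3 (k=45): L=105 R=143

Answer: 105 143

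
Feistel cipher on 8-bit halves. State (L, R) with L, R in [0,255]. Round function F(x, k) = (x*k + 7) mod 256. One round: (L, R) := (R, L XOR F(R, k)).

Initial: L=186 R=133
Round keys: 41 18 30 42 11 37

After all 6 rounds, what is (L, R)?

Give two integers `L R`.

Answer: 233 11

Derivation:
Round 1 (k=41): L=133 R=238
Round 2 (k=18): L=238 R=70
Round 3 (k=30): L=70 R=213
Round 4 (k=42): L=213 R=191
Round 5 (k=11): L=191 R=233
Round 6 (k=37): L=233 R=11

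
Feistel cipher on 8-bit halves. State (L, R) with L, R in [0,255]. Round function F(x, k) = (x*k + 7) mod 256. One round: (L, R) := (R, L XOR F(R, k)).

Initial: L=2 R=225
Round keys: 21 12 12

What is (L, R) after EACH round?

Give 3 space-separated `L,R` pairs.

Round 1 (k=21): L=225 R=126
Round 2 (k=12): L=126 R=14
Round 3 (k=12): L=14 R=209

Answer: 225,126 126,14 14,209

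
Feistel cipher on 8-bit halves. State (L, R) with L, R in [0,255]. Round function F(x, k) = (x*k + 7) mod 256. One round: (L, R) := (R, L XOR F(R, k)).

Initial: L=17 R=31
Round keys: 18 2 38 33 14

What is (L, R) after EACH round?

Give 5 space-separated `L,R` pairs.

Round 1 (k=18): L=31 R=36
Round 2 (k=2): L=36 R=80
Round 3 (k=38): L=80 R=195
Round 4 (k=33): L=195 R=122
Round 5 (k=14): L=122 R=112

Answer: 31,36 36,80 80,195 195,122 122,112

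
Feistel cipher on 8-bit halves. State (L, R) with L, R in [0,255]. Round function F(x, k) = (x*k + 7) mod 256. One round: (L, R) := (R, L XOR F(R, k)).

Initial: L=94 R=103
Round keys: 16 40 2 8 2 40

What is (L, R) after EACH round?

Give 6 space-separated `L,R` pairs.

Answer: 103,41 41,8 8,62 62,255 255,59 59,192

Derivation:
Round 1 (k=16): L=103 R=41
Round 2 (k=40): L=41 R=8
Round 3 (k=2): L=8 R=62
Round 4 (k=8): L=62 R=255
Round 5 (k=2): L=255 R=59
Round 6 (k=40): L=59 R=192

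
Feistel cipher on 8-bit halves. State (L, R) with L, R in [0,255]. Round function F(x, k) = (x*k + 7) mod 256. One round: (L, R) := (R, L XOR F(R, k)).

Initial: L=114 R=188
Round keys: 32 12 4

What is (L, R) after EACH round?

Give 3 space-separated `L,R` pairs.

Answer: 188,245 245,63 63,246

Derivation:
Round 1 (k=32): L=188 R=245
Round 2 (k=12): L=245 R=63
Round 3 (k=4): L=63 R=246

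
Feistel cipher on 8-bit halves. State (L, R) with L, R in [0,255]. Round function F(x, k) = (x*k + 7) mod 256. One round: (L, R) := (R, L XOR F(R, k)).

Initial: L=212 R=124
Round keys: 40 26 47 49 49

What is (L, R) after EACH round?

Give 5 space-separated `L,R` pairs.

Answer: 124,179 179,73 73,221 221,29 29,73

Derivation:
Round 1 (k=40): L=124 R=179
Round 2 (k=26): L=179 R=73
Round 3 (k=47): L=73 R=221
Round 4 (k=49): L=221 R=29
Round 5 (k=49): L=29 R=73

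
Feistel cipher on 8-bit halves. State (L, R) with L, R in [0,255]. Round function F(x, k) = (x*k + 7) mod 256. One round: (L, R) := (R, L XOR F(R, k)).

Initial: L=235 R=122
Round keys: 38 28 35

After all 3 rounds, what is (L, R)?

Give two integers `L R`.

Answer: 157 182

Derivation:
Round 1 (k=38): L=122 R=200
Round 2 (k=28): L=200 R=157
Round 3 (k=35): L=157 R=182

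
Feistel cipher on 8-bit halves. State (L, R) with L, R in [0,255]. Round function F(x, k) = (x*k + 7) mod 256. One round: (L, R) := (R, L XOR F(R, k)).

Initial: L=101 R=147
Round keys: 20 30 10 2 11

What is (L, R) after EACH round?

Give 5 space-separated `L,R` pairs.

Round 1 (k=20): L=147 R=230
Round 2 (k=30): L=230 R=104
Round 3 (k=10): L=104 R=241
Round 4 (k=2): L=241 R=129
Round 5 (k=11): L=129 R=99

Answer: 147,230 230,104 104,241 241,129 129,99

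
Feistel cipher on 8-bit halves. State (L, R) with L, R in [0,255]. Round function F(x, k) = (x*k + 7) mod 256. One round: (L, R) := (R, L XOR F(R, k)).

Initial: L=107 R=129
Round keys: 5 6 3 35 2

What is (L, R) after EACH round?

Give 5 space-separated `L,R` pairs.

Round 1 (k=5): L=129 R=231
Round 2 (k=6): L=231 R=240
Round 3 (k=3): L=240 R=48
Round 4 (k=35): L=48 R=103
Round 5 (k=2): L=103 R=229

Answer: 129,231 231,240 240,48 48,103 103,229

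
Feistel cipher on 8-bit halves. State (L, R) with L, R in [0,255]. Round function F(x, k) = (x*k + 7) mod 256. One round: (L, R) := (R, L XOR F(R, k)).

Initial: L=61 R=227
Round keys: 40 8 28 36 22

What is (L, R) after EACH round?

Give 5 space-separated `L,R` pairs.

Round 1 (k=40): L=227 R=66
Round 2 (k=8): L=66 R=244
Round 3 (k=28): L=244 R=245
Round 4 (k=36): L=245 R=143
Round 5 (k=22): L=143 R=164

Answer: 227,66 66,244 244,245 245,143 143,164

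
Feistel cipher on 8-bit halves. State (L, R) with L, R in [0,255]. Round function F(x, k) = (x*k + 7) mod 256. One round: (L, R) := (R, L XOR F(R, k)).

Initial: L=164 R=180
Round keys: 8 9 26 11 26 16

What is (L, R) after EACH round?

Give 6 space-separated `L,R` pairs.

Answer: 180,3 3,150 150,64 64,81 81,1 1,70

Derivation:
Round 1 (k=8): L=180 R=3
Round 2 (k=9): L=3 R=150
Round 3 (k=26): L=150 R=64
Round 4 (k=11): L=64 R=81
Round 5 (k=26): L=81 R=1
Round 6 (k=16): L=1 R=70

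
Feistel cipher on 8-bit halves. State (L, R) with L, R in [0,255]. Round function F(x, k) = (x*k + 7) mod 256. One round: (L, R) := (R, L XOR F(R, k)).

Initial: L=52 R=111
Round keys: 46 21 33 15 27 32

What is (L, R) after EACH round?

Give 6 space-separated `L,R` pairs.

Answer: 111,205 205,183 183,83 83,83 83,155 155,52

Derivation:
Round 1 (k=46): L=111 R=205
Round 2 (k=21): L=205 R=183
Round 3 (k=33): L=183 R=83
Round 4 (k=15): L=83 R=83
Round 5 (k=27): L=83 R=155
Round 6 (k=32): L=155 R=52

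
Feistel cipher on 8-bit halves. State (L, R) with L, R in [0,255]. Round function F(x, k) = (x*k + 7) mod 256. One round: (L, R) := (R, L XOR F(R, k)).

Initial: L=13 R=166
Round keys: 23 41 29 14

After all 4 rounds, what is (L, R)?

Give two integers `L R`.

Answer: 164 58

Derivation:
Round 1 (k=23): L=166 R=252
Round 2 (k=41): L=252 R=197
Round 3 (k=29): L=197 R=164
Round 4 (k=14): L=164 R=58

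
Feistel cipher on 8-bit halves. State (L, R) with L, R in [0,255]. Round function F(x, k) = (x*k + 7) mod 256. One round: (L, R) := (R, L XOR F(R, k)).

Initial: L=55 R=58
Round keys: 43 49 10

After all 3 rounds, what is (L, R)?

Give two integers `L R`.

Round 1 (k=43): L=58 R=242
Round 2 (k=49): L=242 R=99
Round 3 (k=10): L=99 R=23

Answer: 99 23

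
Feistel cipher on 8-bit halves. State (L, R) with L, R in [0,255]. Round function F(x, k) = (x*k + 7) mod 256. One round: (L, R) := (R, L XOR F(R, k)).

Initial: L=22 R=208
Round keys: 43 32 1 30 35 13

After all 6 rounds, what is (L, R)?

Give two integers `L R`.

Round 1 (k=43): L=208 R=225
Round 2 (k=32): L=225 R=247
Round 3 (k=1): L=247 R=31
Round 4 (k=30): L=31 R=94
Round 5 (k=35): L=94 R=254
Round 6 (k=13): L=254 R=179

Answer: 254 179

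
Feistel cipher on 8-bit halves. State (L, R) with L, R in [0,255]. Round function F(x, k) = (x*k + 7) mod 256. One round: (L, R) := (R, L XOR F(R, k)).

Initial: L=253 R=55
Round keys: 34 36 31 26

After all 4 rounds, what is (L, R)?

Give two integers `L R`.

Round 1 (k=34): L=55 R=168
Round 2 (k=36): L=168 R=144
Round 3 (k=31): L=144 R=223
Round 4 (k=26): L=223 R=61

Answer: 223 61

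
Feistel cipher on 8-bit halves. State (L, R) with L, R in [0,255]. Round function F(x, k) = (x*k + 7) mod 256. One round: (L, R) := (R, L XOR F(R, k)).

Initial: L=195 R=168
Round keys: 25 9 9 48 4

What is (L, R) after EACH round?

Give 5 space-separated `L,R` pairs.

Round 1 (k=25): L=168 R=172
Round 2 (k=9): L=172 R=187
Round 3 (k=9): L=187 R=54
Round 4 (k=48): L=54 R=156
Round 5 (k=4): L=156 R=65

Answer: 168,172 172,187 187,54 54,156 156,65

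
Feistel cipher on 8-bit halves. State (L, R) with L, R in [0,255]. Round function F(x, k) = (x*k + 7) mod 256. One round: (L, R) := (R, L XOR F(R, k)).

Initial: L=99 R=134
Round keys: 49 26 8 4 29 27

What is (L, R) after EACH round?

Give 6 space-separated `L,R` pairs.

Round 1 (k=49): L=134 R=206
Round 2 (k=26): L=206 R=117
Round 3 (k=8): L=117 R=97
Round 4 (k=4): L=97 R=254
Round 5 (k=29): L=254 R=172
Round 6 (k=27): L=172 R=213

Answer: 134,206 206,117 117,97 97,254 254,172 172,213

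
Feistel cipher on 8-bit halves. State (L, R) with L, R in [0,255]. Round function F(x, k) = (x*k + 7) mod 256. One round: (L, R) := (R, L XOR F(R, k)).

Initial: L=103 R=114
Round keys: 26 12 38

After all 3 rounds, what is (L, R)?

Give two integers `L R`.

Answer: 165 121

Derivation:
Round 1 (k=26): L=114 R=252
Round 2 (k=12): L=252 R=165
Round 3 (k=38): L=165 R=121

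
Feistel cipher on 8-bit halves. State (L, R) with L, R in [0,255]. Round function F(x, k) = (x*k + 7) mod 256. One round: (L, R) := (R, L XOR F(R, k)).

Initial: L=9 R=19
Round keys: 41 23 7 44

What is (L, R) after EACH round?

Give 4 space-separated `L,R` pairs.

Round 1 (k=41): L=19 R=27
Round 2 (k=23): L=27 R=103
Round 3 (k=7): L=103 R=195
Round 4 (k=44): L=195 R=236

Answer: 19,27 27,103 103,195 195,236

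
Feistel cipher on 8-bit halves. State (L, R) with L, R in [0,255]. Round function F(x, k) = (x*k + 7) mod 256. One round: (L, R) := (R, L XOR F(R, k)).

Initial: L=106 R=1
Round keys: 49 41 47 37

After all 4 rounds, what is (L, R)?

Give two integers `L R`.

Answer: 13 192

Derivation:
Round 1 (k=49): L=1 R=82
Round 2 (k=41): L=82 R=40
Round 3 (k=47): L=40 R=13
Round 4 (k=37): L=13 R=192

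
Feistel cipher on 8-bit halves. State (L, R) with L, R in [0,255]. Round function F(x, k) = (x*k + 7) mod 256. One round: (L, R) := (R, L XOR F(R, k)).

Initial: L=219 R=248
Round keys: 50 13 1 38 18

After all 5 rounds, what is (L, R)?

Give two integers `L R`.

Round 1 (k=50): L=248 R=172
Round 2 (k=13): L=172 R=59
Round 3 (k=1): L=59 R=238
Round 4 (k=38): L=238 R=96
Round 5 (k=18): L=96 R=41

Answer: 96 41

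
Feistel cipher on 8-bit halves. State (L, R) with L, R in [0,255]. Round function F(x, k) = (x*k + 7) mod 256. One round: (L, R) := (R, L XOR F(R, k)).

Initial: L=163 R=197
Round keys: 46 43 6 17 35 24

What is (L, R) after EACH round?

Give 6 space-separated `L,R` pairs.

Answer: 197,206 206,100 100,145 145,204 204,122 122,187

Derivation:
Round 1 (k=46): L=197 R=206
Round 2 (k=43): L=206 R=100
Round 3 (k=6): L=100 R=145
Round 4 (k=17): L=145 R=204
Round 5 (k=35): L=204 R=122
Round 6 (k=24): L=122 R=187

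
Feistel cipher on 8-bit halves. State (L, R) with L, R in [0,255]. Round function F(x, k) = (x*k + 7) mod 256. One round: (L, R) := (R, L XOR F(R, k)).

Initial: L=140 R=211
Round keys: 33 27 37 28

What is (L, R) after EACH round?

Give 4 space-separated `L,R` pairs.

Answer: 211,182 182,234 234,111 111,193

Derivation:
Round 1 (k=33): L=211 R=182
Round 2 (k=27): L=182 R=234
Round 3 (k=37): L=234 R=111
Round 4 (k=28): L=111 R=193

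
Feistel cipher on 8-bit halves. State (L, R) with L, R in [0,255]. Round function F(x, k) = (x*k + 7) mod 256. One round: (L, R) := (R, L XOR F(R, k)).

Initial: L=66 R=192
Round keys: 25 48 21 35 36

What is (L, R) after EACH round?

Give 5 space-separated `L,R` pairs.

Answer: 192,133 133,55 55,15 15,35 35,252

Derivation:
Round 1 (k=25): L=192 R=133
Round 2 (k=48): L=133 R=55
Round 3 (k=21): L=55 R=15
Round 4 (k=35): L=15 R=35
Round 5 (k=36): L=35 R=252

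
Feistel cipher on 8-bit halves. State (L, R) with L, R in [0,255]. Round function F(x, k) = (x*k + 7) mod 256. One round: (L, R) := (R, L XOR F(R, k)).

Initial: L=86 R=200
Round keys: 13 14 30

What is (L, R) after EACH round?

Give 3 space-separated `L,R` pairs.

Round 1 (k=13): L=200 R=121
Round 2 (k=14): L=121 R=109
Round 3 (k=30): L=109 R=180

Answer: 200,121 121,109 109,180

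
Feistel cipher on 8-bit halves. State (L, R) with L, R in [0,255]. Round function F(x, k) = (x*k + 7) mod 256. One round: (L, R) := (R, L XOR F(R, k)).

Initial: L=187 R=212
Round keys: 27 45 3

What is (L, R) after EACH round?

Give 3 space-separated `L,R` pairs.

Round 1 (k=27): L=212 R=216
Round 2 (k=45): L=216 R=43
Round 3 (k=3): L=43 R=80

Answer: 212,216 216,43 43,80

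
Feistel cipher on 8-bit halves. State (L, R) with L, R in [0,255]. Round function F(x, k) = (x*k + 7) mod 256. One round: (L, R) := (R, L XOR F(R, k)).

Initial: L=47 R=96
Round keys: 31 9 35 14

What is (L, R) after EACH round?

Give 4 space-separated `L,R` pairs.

Round 1 (k=31): L=96 R=136
Round 2 (k=9): L=136 R=175
Round 3 (k=35): L=175 R=124
Round 4 (k=14): L=124 R=96

Answer: 96,136 136,175 175,124 124,96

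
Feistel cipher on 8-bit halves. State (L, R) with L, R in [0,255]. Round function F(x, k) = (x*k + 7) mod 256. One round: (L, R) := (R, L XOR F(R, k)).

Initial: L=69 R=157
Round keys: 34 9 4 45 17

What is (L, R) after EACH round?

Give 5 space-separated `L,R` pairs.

Answer: 157,164 164,86 86,251 251,112 112,140

Derivation:
Round 1 (k=34): L=157 R=164
Round 2 (k=9): L=164 R=86
Round 3 (k=4): L=86 R=251
Round 4 (k=45): L=251 R=112
Round 5 (k=17): L=112 R=140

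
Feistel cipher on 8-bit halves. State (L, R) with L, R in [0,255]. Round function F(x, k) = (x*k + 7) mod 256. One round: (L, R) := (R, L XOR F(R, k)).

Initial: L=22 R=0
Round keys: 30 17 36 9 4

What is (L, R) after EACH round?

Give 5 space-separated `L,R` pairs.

Answer: 0,17 17,40 40,182 182,69 69,173

Derivation:
Round 1 (k=30): L=0 R=17
Round 2 (k=17): L=17 R=40
Round 3 (k=36): L=40 R=182
Round 4 (k=9): L=182 R=69
Round 5 (k=4): L=69 R=173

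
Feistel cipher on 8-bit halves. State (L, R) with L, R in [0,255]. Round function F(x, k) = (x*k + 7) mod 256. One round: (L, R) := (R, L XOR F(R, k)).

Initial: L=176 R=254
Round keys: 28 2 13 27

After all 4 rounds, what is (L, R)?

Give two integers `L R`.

Round 1 (k=28): L=254 R=127
Round 2 (k=2): L=127 R=251
Round 3 (k=13): L=251 R=185
Round 4 (k=27): L=185 R=113

Answer: 185 113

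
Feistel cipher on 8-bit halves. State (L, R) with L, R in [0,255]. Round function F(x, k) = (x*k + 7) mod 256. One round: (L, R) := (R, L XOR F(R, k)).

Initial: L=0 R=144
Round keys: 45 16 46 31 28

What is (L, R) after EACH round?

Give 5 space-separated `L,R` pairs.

Round 1 (k=45): L=144 R=87
Round 2 (k=16): L=87 R=231
Round 3 (k=46): L=231 R=222
Round 4 (k=31): L=222 R=14
Round 5 (k=28): L=14 R=81

Answer: 144,87 87,231 231,222 222,14 14,81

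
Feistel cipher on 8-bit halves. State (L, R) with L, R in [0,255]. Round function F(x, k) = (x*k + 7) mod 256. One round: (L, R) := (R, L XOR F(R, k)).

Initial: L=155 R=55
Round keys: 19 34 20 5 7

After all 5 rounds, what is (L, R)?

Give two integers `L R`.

Answer: 141 74

Derivation:
Round 1 (k=19): L=55 R=135
Round 2 (k=34): L=135 R=194
Round 3 (k=20): L=194 R=168
Round 4 (k=5): L=168 R=141
Round 5 (k=7): L=141 R=74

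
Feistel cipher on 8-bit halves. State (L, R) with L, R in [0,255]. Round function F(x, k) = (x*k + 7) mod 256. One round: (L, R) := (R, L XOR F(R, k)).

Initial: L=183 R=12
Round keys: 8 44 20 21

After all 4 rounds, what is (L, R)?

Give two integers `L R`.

Answer: 51 253

Derivation:
Round 1 (k=8): L=12 R=208
Round 2 (k=44): L=208 R=203
Round 3 (k=20): L=203 R=51
Round 4 (k=21): L=51 R=253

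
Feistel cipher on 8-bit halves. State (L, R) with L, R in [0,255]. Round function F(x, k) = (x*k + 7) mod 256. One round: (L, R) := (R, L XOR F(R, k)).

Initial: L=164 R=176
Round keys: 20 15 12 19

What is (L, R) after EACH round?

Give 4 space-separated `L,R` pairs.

Answer: 176,99 99,100 100,212 212,167

Derivation:
Round 1 (k=20): L=176 R=99
Round 2 (k=15): L=99 R=100
Round 3 (k=12): L=100 R=212
Round 4 (k=19): L=212 R=167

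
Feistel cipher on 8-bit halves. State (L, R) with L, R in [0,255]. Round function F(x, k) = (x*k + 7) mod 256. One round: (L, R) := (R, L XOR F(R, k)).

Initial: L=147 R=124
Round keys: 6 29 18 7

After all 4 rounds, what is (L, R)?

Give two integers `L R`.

Answer: 169 201

Derivation:
Round 1 (k=6): L=124 R=124
Round 2 (k=29): L=124 R=111
Round 3 (k=18): L=111 R=169
Round 4 (k=7): L=169 R=201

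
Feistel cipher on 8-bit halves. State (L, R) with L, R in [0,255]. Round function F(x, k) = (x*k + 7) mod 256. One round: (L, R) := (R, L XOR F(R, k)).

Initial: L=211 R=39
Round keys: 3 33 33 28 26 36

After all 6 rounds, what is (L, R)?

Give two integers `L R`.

Answer: 156 77

Derivation:
Round 1 (k=3): L=39 R=175
Round 2 (k=33): L=175 R=177
Round 3 (k=33): L=177 R=119
Round 4 (k=28): L=119 R=186
Round 5 (k=26): L=186 R=156
Round 6 (k=36): L=156 R=77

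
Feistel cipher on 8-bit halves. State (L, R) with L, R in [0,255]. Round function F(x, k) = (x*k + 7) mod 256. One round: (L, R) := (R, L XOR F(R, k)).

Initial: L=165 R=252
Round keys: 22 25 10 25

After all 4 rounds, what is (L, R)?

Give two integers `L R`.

Round 1 (k=22): L=252 R=10
Round 2 (k=25): L=10 R=253
Round 3 (k=10): L=253 R=227
Round 4 (k=25): L=227 R=207

Answer: 227 207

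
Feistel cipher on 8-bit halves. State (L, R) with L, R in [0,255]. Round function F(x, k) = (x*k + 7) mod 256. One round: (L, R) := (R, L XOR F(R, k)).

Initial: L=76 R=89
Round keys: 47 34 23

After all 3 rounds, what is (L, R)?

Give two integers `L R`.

Round 1 (k=47): L=89 R=18
Round 2 (k=34): L=18 R=50
Round 3 (k=23): L=50 R=151

Answer: 50 151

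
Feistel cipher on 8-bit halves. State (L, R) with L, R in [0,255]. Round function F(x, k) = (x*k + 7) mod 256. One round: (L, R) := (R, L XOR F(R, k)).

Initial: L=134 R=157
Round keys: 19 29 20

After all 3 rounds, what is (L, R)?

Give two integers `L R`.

Answer: 18 71

Derivation:
Round 1 (k=19): L=157 R=40
Round 2 (k=29): L=40 R=18
Round 3 (k=20): L=18 R=71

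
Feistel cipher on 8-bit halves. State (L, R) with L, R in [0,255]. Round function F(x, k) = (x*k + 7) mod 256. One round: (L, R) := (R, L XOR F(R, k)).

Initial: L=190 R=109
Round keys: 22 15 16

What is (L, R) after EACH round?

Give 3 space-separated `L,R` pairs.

Answer: 109,219 219,177 177,204

Derivation:
Round 1 (k=22): L=109 R=219
Round 2 (k=15): L=219 R=177
Round 3 (k=16): L=177 R=204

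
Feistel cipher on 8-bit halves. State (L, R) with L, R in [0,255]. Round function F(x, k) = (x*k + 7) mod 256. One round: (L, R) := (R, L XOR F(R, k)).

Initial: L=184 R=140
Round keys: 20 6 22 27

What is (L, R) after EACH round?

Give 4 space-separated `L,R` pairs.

Round 1 (k=20): L=140 R=79
Round 2 (k=6): L=79 R=109
Round 3 (k=22): L=109 R=42
Round 4 (k=27): L=42 R=24

Answer: 140,79 79,109 109,42 42,24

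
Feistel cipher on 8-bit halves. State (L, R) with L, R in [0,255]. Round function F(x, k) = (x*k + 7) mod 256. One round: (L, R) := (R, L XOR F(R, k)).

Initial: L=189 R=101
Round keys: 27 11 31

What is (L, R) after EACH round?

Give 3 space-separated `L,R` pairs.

Answer: 101,19 19,189 189,249

Derivation:
Round 1 (k=27): L=101 R=19
Round 2 (k=11): L=19 R=189
Round 3 (k=31): L=189 R=249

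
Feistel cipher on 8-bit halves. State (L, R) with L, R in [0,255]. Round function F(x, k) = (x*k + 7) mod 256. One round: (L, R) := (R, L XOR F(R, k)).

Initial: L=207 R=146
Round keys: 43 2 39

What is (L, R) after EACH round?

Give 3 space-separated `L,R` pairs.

Answer: 146,66 66,25 25,148

Derivation:
Round 1 (k=43): L=146 R=66
Round 2 (k=2): L=66 R=25
Round 3 (k=39): L=25 R=148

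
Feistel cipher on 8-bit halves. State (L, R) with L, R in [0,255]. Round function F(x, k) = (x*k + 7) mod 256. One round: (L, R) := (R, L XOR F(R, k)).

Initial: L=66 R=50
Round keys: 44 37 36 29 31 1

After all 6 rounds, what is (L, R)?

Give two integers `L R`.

Answer: 222 30

Derivation:
Round 1 (k=44): L=50 R=221
Round 2 (k=37): L=221 R=202
Round 3 (k=36): L=202 R=178
Round 4 (k=29): L=178 R=251
Round 5 (k=31): L=251 R=222
Round 6 (k=1): L=222 R=30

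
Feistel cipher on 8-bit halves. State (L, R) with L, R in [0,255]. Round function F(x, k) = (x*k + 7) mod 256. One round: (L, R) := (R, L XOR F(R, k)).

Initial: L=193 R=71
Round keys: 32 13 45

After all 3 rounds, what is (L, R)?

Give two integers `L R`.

Round 1 (k=32): L=71 R=38
Round 2 (k=13): L=38 R=178
Round 3 (k=45): L=178 R=119

Answer: 178 119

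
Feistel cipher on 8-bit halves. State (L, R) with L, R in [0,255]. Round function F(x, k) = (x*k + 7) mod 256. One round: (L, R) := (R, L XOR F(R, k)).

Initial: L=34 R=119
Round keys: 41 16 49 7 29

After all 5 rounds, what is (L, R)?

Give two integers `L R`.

Round 1 (k=41): L=119 R=52
Round 2 (k=16): L=52 R=48
Round 3 (k=49): L=48 R=3
Round 4 (k=7): L=3 R=44
Round 5 (k=29): L=44 R=0

Answer: 44 0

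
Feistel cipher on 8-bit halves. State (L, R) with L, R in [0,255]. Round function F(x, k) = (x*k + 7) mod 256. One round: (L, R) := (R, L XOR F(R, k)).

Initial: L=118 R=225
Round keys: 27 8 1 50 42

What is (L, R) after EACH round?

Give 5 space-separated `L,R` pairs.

Answer: 225,180 180,70 70,249 249,239 239,196

Derivation:
Round 1 (k=27): L=225 R=180
Round 2 (k=8): L=180 R=70
Round 3 (k=1): L=70 R=249
Round 4 (k=50): L=249 R=239
Round 5 (k=42): L=239 R=196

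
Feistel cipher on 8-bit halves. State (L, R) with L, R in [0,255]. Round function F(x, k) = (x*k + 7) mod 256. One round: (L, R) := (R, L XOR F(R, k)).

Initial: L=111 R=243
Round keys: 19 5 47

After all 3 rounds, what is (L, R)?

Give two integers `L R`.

Answer: 113 185

Derivation:
Round 1 (k=19): L=243 R=127
Round 2 (k=5): L=127 R=113
Round 3 (k=47): L=113 R=185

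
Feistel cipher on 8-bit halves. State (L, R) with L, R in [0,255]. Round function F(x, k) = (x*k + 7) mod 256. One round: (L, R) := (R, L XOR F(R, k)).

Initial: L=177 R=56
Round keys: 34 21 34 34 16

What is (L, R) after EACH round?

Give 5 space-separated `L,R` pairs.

Round 1 (k=34): L=56 R=198
Round 2 (k=21): L=198 R=125
Round 3 (k=34): L=125 R=103
Round 4 (k=34): L=103 R=200
Round 5 (k=16): L=200 R=224

Answer: 56,198 198,125 125,103 103,200 200,224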